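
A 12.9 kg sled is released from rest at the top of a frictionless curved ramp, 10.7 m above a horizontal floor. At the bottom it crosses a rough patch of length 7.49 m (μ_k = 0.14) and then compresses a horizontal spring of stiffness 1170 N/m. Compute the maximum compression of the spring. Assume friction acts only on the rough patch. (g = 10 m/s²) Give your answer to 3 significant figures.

Initial energy: E₁ = mgh = (12.9)(10)(10.7) = 1380.3 J
Friction removes W_f = μ_k mg d = (0.14)(12.9)(10)(7.49) = 135.3 J
Energy reaching the spring: E = 1380.3 − 135.3 = 1245.0 J
At max compression ½kx² = E ⇒ x = √(2E/k) = √(2 × 1245.0/1170) = 1.459 m

x = 1.46 m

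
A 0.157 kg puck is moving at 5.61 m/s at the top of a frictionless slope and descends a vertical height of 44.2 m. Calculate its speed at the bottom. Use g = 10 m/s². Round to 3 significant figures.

v = 30.3 m/s

By conservation of mechanical energy, ½mv₀² + mgh = ½mv²
v² = v₀² + 2gh = (5.61)² + 2(10)(44.2) = 915.47
v = √915.47 = 30.26 m/s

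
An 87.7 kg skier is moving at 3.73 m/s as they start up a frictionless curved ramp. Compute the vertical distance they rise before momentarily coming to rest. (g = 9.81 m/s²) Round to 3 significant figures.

h = 0.709 m

Setting KE at the bottom equal to PE gained: ½mv² = mgh
h = v²/(2g) = 3.73²/(2 × 9.81) = 0.7091 m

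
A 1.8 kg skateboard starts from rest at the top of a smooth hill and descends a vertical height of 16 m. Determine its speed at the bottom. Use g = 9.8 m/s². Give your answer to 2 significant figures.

v = 18 m/s

Energy conservation between the two points: mgh = ½mv²
The mass cancels from both sides.
v = √(2gh) = √(2 × 9.8 × 16) = √313.60 = 17.71 m/s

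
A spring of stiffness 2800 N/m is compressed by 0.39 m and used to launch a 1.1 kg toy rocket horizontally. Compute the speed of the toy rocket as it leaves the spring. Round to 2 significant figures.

The toy rocket leaves the spring when the spring is at natural length, so ½kx² = ½mv²
v = x√(k/m) = 0.39 × √(2800/1.1) = 19.68 m/s

v = 20 m/s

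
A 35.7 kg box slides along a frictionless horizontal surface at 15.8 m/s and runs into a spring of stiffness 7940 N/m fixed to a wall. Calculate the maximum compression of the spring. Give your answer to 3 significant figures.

Conservation of energy between contact and max compression: ½mv² = ½kx²
x = v√(m/k) = 15.8 × √(35.7/7940) = 1.059 m

x = 1.06 m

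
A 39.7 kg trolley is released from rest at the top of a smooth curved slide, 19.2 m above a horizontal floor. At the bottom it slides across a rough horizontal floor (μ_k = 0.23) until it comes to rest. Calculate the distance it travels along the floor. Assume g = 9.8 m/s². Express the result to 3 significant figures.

Applying the work–energy principle:
At rest all PE has been dissipated by friction: mgh = μ_k m g d
d = h/μ_k = 19.2/0.23 = 83.48 m

d = 83.5 m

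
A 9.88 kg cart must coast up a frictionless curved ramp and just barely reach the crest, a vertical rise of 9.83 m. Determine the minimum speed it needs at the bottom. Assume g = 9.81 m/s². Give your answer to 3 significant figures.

v = 13.9 m/s

At the top it is momentarily at rest, so all KE converts to PE: ½mv² = mgh
v = √(2gh) = √(2 × 9.81 × 9.83) = 13.89 m/s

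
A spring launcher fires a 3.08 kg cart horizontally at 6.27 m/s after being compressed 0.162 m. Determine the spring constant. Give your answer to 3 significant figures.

Spring PE at full compression equals KE at release: ½kx² = ½mv²
k = mv²/x² = (3.08)(6.27)²/(0.162)² = 4614 N/m

k = 4610 N/m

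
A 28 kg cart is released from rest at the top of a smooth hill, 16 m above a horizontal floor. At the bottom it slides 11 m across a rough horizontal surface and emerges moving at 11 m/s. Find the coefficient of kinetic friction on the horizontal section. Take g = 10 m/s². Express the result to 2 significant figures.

μ_k = 0.90

Energy bookkeeping (friction removes W_f = μ_k N d):
mgh = ½mv² + μ_k m g d
mgh = 4480.0 J; ½mv² = 1694.0 J
W_f = 4480.0 − 1694.0 = 2786 J
μ_k = W_f/(mg·d) = 2786/(280.0 × 11) = 0.9045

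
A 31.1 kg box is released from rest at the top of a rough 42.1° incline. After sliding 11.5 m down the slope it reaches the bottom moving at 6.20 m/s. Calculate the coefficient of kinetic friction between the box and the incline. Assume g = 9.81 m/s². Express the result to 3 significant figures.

μ_k = 0.674

mgh = ½mv² + μ_k (mg cosθ) L, with h = L sinθ
mgL sinθ = 2352.2 J; ½mv² = 597.74 J
W_f = 2352.2 − 597.74 = 1754 J
μ_k = W_f/(mg cosθ · L) = 1754/(226.4 × 11.5) = 0.6740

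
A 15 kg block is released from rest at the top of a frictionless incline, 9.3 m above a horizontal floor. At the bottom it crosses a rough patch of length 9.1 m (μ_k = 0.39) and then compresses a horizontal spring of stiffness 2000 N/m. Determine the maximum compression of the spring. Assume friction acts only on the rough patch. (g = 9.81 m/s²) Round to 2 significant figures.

Initial energy: E₁ = mgh = (15)(9.81)(9.3) = 1368.5 J
Friction removes W_f = μ_k mg d = (0.39)(15)(9.81)(9.1) = 522.2 J
Energy reaching the spring: E = 1368.5 − 522.2 = 846.26 J
At max compression ½kx² = E ⇒ x = √(2E/k) = √(2 × 846.26/2000) = 0.9199 m

x = 0.92 m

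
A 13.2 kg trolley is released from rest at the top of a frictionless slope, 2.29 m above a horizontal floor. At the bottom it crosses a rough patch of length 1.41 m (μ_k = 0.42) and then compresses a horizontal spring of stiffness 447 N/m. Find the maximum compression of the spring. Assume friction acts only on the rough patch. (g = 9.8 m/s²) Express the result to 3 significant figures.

Initial energy: E₁ = mgh = (13.2)(9.8)(2.29) = 296.23 J
Friction removes W_f = μ_k mg d = (0.42)(13.2)(9.8)(1.41) = 76.61 J
Energy reaching the spring: E = 296.23 − 76.61 = 219.63 J
At max compression ½kx² = E ⇒ x = √(2E/k) = √(2 × 219.63/447) = 0.9913 m

x = 0.991 m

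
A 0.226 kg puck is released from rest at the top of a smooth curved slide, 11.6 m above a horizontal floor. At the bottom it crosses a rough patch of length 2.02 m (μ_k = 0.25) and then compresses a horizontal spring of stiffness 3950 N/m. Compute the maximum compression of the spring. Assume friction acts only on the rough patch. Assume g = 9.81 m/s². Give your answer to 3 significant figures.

Initial energy: E₁ = mgh = (0.226)(9.81)(11.6) = 25.718 J
Friction removes W_f = μ_k mg d = (0.25)(0.226)(9.81)(2.02) = 1.120 J
Energy reaching the spring: E = 25.718 − 1.120 = 24.598 J
At max compression ½kx² = E ⇒ x = √(2E/k) = √(2 × 24.598/3950) = 0.1116 m

x = 0.112 m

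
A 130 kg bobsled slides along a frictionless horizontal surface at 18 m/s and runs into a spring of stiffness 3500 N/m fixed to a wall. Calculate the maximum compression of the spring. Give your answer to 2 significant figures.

x = 3.5 m

At max compression the bobsled is momentarily at rest: ½mv² = ½kx²
x = v√(m/k) = 18 × √(130/3500) = 3.469 m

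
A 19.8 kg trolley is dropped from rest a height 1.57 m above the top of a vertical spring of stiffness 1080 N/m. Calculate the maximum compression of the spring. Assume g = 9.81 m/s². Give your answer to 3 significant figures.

x = 0.953 m

Take the reference level at the top of the uncompressed spring. At max compression the trolley has fallen H + x and is momentarily at rest:
mg(H + x) = ½kx²
½(1080)x² − (19.8)(9.81)x − (19.8)(9.81)(1.57) = 0
540.0x² − 194.2x − 305.0 = 0
x = [194.2 + √(37728 + 658700)]/(2 × 540.0) = 0.9526 m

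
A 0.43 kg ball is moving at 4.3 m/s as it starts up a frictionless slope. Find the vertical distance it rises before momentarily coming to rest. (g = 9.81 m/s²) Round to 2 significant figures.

Setting KE at the bottom equal to PE gained: ½mv² = mgh
h = v²/(2g) = 4.3²/(2 × 9.81) = 0.9424 m

h = 0.94 m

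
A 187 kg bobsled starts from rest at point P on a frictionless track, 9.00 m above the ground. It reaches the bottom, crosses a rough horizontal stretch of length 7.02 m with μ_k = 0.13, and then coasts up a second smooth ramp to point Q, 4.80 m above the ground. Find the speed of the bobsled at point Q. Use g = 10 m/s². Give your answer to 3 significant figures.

v = 8.11 m/s

Energy at P: mgh₁ = (187)(10)(9.00) = 16830 J
Friction loss: W_f = μ_k mg d = 1707 J
At Q: ½mv² + mgh₂ = mgh₁ − W_f
½mv² = 16830 − 1707 − 8976.0 = 6147.4 J
v = √(2 × 6147.4/187) = 8.109 m/s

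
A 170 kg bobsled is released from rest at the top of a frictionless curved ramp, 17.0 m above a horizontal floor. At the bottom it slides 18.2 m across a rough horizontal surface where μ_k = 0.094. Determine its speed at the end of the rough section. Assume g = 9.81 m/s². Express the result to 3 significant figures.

Energy at the top = energy at the end + work done against friction:
mgh = ½mv² + μ_k m g d
W_f = μ_k mg d = (0.094)(170)(9.81)(18.2) = 2853 J
½mv² = mgh − W_f = 28351 − 2853 = 25498 J
v = √(2 × 25498/170) = 17.32 m/s

v = 17.3 m/s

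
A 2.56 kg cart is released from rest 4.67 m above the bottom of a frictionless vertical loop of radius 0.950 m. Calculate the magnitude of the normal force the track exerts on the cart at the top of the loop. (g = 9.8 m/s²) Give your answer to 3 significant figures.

Energy from release to top (height 2r): mgh = ½mv_top² + mg(2r)
v_top² = 2g(h − 2r) = 2(9.8)(4.67 − 1.900) = 54.292 m²/s²
At the top, both N and weight point toward the centre: N + mg = mv_top²/r
N = m(v_top²/r − g) = 2.56(54.292/0.950 − 9.8) = 121.2 N

N = 121 N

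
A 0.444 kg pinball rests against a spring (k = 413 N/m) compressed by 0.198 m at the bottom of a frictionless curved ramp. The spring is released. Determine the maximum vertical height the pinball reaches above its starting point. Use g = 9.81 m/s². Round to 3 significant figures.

All spring PE becomes gravitational PE at the highest point: ½kx² = mgh
h = kx²/(2mg) = (413)(0.198)²/(2 × 0.444 × 9.81) = 1.859 m

h = 1.86 m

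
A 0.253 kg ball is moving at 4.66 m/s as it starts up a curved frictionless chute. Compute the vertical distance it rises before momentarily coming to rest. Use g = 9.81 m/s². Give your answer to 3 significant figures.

h = 1.11 m

Setting KE at the bottom equal to PE gained: ½mv² = mgh
h = v²/(2g) = 4.66²/(2 × 9.81) = 1.107 m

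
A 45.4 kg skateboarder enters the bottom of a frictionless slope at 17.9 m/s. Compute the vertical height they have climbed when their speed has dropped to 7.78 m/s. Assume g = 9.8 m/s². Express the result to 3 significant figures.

h = 13.3 m

Energy balance between the two points: ½mv₁² = ½mv₂² + mgh
h = (v₁² − v₂²)/(2g) = (17.9² − 7.78²)/(2 × 9.8) = 13.26 m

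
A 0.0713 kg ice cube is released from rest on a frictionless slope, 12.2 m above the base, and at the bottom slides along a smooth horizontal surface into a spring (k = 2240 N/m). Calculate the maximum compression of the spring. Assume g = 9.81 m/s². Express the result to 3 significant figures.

Gravitational PE at the top equals spring PE at max compression: mgh = ½kx²
x = √(2mgh/k) = √(2 × 0.0713 × 9.81 × 12.2 / 2240) = 0.08729 m

x = 0.0873 m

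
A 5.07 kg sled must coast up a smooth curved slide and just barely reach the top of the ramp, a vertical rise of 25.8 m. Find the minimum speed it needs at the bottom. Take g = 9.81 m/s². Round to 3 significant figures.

At the top it is momentarily at rest, so all KE converts to PE: ½mv² = mgh
v = √(2gh) = √(2 × 9.81 × 25.8) = 22.50 m/s

v = 22.5 m/s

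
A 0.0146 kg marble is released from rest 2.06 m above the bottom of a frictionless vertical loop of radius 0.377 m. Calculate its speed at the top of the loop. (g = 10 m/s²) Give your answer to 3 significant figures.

Energy conservation: mgh = ½mv_top² + mg(2r)
v_top² = 2g(h − 2r) = 2(10)(2.06 − 0.7540) = 26.12
v_top = 5.111 m/s

v = 5.11 m/s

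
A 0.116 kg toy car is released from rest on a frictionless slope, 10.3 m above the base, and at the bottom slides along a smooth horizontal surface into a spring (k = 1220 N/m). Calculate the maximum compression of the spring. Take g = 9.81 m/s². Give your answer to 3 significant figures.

Energy conservation (no friction) from release to max compression: mgh = ½kx²
x = √(2mgh/k) = √(2 × 0.116 × 9.81 × 10.3 / 1220) = 0.1386 m

x = 0.139 m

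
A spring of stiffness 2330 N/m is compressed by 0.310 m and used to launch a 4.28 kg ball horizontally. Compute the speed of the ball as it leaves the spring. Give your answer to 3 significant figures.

Conservation of energy: ½kx² = ½mv²
v = x√(k/m) = 0.310 × √(2330/4.28) = 7.233 m/s

v = 7.23 m/s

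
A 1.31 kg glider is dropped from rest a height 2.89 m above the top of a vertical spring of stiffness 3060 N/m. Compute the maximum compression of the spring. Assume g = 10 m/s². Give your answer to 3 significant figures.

Take the reference level at the top of the uncompressed spring. At max compression the glider has fallen H + x and is momentarily at rest:
mg(H + x) = ½kx²
½(3060)x² − (1.31)(10)x − (1.31)(10)(2.89) = 0
1530x² − 13.10x − 37.86 = 0
x = [13.10 + √(171.6 + 231697)]/(2 × 1530) = 0.1616 m

x = 0.162 m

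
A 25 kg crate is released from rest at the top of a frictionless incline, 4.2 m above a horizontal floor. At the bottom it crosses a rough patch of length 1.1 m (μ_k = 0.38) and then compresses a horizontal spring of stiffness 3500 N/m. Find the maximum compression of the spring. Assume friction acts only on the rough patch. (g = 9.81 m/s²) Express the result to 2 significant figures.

Initial energy: E₁ = mgh = (25)(9.81)(4.2) = 1030.0 J
Friction removes W_f = μ_k mg d = (0.38)(25)(9.81)(1.1) = 102.5 J
Energy reaching the spring: E = 1030.0 − 102.5 = 927.54 J
At max compression ½kx² = E ⇒ x = √(2E/k) = √(2 × 927.54/3500) = 0.7280 m

x = 0.73 m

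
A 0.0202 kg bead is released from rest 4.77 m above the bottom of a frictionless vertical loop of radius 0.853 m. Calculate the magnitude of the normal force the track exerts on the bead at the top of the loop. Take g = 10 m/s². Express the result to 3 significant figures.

Energy from release to top (height 2r): mgh = ½mv_top² + mg(2r)
v_top² = 2g(h − 2r) = 2(10)(4.77 − 1.706) = 61.280 m²/s²
At the top, both N and weight point toward the centre: N + mg = mv_top²/r
N = m(v_top²/r − g) = 0.0202(61.280/0.853 − 10) = 1.249 N

N = 1.25 N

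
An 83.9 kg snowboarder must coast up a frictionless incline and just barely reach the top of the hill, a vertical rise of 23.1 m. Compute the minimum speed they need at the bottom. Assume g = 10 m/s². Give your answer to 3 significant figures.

v = 21.5 m/s

At the top they are momentarily at rest, so all KE converts to PE: ½mv² = mgh
v = √(2gh) = √(2 × 10 × 23.1) = 21.49 m/s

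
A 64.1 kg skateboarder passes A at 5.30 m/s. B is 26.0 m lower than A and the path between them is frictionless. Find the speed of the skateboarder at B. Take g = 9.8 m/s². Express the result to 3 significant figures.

v = 23.2 m/s

Energy conservation between the two points: ½mv₀² + mgh = ½mv²
The mass cancels from both sides.
v² = v₀² + 2gh = (5.30)² + 2(9.8)(26.0) = 537.69
v = √537.69 = 23.19 m/s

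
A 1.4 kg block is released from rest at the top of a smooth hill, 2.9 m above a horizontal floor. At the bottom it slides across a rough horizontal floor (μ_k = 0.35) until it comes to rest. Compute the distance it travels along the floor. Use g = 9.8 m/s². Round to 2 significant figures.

Applying the work–energy principle:
At rest all PE has been dissipated by friction: mgh = μ_k m g d
d = h/μ_k = 2.9/0.35 = 8.286 m

d = 8.3 m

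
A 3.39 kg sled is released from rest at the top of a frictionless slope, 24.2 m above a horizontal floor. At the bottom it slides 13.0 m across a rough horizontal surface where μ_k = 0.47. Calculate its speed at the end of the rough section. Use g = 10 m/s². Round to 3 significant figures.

Energy at the top = energy at the end + work done against friction:
mgh = ½mv² + μ_k m g d
W_f = μ_k mg d = (0.47)(3.39)(10)(13.0) = 207.1 J
½mv² = mgh − W_f = 820.38 − 207.1 = 613.25 J
v = √(2 × 613.25/3.39) = 19.02 m/s

v = 19.0 m/s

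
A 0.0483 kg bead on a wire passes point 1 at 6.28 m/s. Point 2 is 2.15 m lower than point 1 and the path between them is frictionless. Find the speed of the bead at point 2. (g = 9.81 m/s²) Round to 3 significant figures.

v = 9.03 m/s

By conservation of mechanical energy, ½mv₀² + mgh = ½mv²
The mass cancels from both sides.
v² = v₀² + 2gh = (6.28)² + 2(9.81)(2.15) = 81.621
v = √81.621 = 9.034 m/s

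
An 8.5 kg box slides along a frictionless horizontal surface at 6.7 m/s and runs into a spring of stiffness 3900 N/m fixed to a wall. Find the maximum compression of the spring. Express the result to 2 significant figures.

x = 0.31 m

Conservation of energy between contact and max compression: ½mv² = ½kx²
x = v√(m/k) = 6.7 × √(8.5/3900) = 0.3128 m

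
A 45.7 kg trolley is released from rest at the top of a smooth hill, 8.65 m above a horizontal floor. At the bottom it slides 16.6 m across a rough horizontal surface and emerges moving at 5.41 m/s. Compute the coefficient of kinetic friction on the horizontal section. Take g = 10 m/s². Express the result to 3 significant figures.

μ_k = 0.433

Applying the work–energy principle:
mgh = ½mv² + μ_k m g d
mgh = 3953.1 J; ½mv² = 668.78 J
W_f = 3953.1 − 668.78 = 3284 J
μ_k = W_f/(mg·d) = 3284/(457.0 × 16.6) = 0.4329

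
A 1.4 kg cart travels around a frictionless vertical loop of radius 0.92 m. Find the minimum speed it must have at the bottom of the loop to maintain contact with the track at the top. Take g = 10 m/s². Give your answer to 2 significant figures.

v = 6.8 m/s

At the top: mg = mv_top²/r ⇒ v_top² = gr = 9.200 m²/s²
Energy from bottom to top (height 2r): ½mv_bot² = ½mv_top² + mg(2r)
v_bot² = gr + 4gr = 5gr = 46.00
v_bot = √(5gr) = 6.782 m/s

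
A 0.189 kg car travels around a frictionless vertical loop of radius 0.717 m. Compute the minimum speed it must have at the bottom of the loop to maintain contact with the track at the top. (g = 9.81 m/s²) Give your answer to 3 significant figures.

At the top: mg = mv_top²/r ⇒ v_top² = gr = 7.034 m²/s²
Energy from bottom to top (height 2r): ½mv_bot² = ½mv_top² + mg(2r)
v_bot² = gr + 4gr = 5gr = 35.17
v_bot = √(5gr) = 5.930 m/s

v = 5.93 m/s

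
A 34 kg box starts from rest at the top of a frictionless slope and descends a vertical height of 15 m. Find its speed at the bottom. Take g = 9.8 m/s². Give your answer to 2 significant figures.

By conservation of mechanical energy, mgh = ½mv²
The mass cancels from both sides.
v = √(2gh) = √(2 × 9.8 × 15) = √294.00 = 17.15 m/s

v = 17 m/s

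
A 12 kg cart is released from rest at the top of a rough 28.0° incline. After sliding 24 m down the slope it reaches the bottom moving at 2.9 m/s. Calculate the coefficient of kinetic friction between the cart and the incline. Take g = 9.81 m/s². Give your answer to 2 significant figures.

μ_k = 0.51

Energy balance down the incline: mg L sinθ − ½mv² = μ_k (mg cosθ) L
mgL sinθ = 1326.4 J; ½mv² = 50.460 J
W_f = 1326.4 − 50.460 = 1276 J
μ_k = W_f/(mg cosθ · L) = 1276/(103.9 × 24) = 0.5115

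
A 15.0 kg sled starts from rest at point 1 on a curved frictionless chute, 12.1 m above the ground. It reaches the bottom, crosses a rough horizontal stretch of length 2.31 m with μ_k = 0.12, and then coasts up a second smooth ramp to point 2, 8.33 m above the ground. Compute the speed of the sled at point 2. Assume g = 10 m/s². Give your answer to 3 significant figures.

v = 8.36 m/s

Energy at 1: mgh₁ = (15.0)(10)(12.1) = 1815.0 J
Friction loss: W_f = μ_k mg d = 41.58 J
At 2: ½mv² + mgh₂ = mgh₁ − W_f
½mv² = 1815.0 − 41.58 − 1249.5 = 523.92 J
v = √(2 × 523.92/15.0) = 8.358 m/s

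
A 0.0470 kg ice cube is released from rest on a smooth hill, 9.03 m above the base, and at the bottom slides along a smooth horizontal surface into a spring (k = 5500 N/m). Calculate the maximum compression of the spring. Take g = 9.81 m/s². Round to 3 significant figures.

Energy conservation (no friction) from release to max compression: mgh = ½kx²
x = √(2mgh/k) = √(2 × 0.0470 × 9.81 × 9.03 / 5500) = 0.03891 m

x = 0.0389 m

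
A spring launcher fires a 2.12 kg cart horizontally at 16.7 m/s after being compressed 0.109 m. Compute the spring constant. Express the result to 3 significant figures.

k = 49800 N/m

½kx² = ½mv²
k = mv²/x² = (2.12)(16.7)²/(0.109)² = 49764 N/m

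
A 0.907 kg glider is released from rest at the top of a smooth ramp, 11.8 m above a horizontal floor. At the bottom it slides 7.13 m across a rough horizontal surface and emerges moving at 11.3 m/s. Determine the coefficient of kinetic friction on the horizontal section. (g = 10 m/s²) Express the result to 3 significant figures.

μ_k = 0.760

Energy bookkeeping (friction removes W_f = μ_k N d):
mgh = ½mv² + μ_k m g d
mgh = 107.03 J; ½mv² = 57.907 J
W_f = 107.03 − 57.907 = 49.12 J
μ_k = W_f/(mg·d) = 49.12/(9.070 × 7.13) = 0.7595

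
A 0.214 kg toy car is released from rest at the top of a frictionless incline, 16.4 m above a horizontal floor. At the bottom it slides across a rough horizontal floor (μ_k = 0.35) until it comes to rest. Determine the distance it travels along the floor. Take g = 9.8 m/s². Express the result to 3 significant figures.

Energy bookkeeping (friction removes W_f = μ_k N d):
At rest all PE has been dissipated by friction: mgh = μ_k m g d
d = h/μ_k = 16.4/0.35 = 46.86 m

d = 46.9 m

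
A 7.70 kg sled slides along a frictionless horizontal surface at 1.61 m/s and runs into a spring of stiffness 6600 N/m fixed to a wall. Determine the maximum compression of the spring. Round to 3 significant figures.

x = 0.0550 m

All KE is stored as spring PE at maximum compression: ½mv² = ½kx²
x = v√(m/k) = 1.61 × √(7.70/6600) = 0.05499 m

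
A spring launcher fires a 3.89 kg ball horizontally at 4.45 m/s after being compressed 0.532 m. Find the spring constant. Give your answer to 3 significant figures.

Spring PE at full compression equals KE at release: ½kx² = ½mv²
k = mv²/x² = (3.89)(4.45)²/(0.532)² = 272.2 N/m

k = 272 N/m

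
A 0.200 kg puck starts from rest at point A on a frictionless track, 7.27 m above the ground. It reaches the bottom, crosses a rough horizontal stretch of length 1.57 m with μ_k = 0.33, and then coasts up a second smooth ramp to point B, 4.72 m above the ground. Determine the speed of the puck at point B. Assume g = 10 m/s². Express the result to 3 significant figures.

Energy at A: mgh₁ = (0.200)(10)(7.27) = 14.540 J
Friction loss: W_f = μ_k mg d = 1.036 J
At B: ½mv² + mgh₂ = mgh₁ − W_f
½mv² = 14.540 − 1.036 − 9.4400 = 4.0638 J
v = √(2 × 4.0638/0.200) = 6.375 m/s

v = 6.37 m/s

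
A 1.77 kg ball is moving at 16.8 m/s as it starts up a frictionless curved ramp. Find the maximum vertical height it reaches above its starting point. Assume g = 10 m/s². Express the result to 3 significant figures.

h = 14.1 m

Setting KE at the bottom equal to PE gained: ½mv² = mgh
h = v²/(2g) = 16.8²/(2 × 10) = 14.11 m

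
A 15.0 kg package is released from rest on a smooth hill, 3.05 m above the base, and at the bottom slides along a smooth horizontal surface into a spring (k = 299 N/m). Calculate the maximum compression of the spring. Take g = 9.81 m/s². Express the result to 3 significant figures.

x = 1.73 m

Energy conservation (no friction) from release to max compression: mgh = ½kx²
x = √(2mgh/k) = √(2 × 15.0 × 9.81 × 3.05 / 299) = 1.733 m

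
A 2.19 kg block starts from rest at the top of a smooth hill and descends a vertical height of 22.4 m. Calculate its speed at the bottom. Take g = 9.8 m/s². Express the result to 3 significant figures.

v = 21.0 m/s

By conservation of mechanical energy, mgh = ½mv²
v = √(2gh) = √(2 × 9.8 × 22.4) = √439.04 = 20.95 m/s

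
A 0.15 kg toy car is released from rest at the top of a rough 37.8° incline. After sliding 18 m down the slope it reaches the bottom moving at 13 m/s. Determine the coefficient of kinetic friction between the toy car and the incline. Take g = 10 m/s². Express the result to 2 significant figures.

mgh = ½mv² + μ_k (mg cosθ) L, with h = L sinθ
mgL sinθ = 16.548 J; ½mv² = 12.675 J
W_f = 16.548 − 12.675 = 3.873 J
μ_k = W_f/(mg cosθ · L) = 3.873/(1.185 × 18) = 0.1816

μ_k = 0.18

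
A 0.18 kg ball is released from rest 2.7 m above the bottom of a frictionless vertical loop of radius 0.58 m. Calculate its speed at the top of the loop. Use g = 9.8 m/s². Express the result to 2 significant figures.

v = 5.5 m/s

Energy conservation: mgh = ½mv_top² + mg(2r)
v_top² = 2g(h − 2r) = 2(9.8)(2.7 − 1.160) = 30.18
v_top = 5.494 m/s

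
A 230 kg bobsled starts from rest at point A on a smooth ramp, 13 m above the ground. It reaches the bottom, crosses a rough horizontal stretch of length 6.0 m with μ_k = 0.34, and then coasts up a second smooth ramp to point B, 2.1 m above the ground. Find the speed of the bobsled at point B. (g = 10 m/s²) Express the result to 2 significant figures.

Energy at A: mgh₁ = (230)(10)(13) = 29900 J
Friction loss: W_f = μ_k mg d = 4692 J
At B: ½mv² + mgh₂ = mgh₁ − W_f
½mv² = 29900 − 4692 − 4830.0 = 20378 J
v = √(2 × 20378/230) = 13.31 m/s

v = 13 m/s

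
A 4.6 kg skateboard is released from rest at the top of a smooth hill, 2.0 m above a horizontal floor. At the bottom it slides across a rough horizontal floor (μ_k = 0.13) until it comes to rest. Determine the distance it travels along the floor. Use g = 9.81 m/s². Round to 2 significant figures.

Energy bookkeeping (friction removes W_f = μ_k N d):
At rest all PE has been dissipated by friction: mgh = μ_k m g d
d = h/μ_k = 2.0/0.13 = 15.38 m

d = 15 m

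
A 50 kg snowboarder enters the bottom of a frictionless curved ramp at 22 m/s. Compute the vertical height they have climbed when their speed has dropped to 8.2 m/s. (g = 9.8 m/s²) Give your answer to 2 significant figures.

h = 21 m

Conservation of energy: ½mv₁² = ½mv₂² + mgh
h = (v₁² − v₂²)/(2g) = (22² − 8.2²)/(2 × 9.8) = 21.26 m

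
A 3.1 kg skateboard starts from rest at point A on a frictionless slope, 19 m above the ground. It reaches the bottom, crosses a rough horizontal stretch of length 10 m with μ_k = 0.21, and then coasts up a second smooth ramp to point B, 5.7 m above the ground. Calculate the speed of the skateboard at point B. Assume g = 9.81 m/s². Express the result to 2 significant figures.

Energy at A: mgh₁ = (3.1)(9.81)(19) = 577.81 J
Friction loss: W_f = μ_k mg d = 63.86 J
At B: ½mv² + mgh₂ = mgh₁ − W_f
½mv² = 577.81 − 63.86 − 173.34 = 340.60 J
v = √(2 × 340.60/3.1) = 14.82 m/s

v = 15 m/s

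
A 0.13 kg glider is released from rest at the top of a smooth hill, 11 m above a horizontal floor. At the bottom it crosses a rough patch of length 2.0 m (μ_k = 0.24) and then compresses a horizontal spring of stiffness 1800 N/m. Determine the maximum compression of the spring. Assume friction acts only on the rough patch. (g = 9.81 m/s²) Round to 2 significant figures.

x = 0.12 m

Initial energy: E₁ = mgh = (0.13)(9.81)(11) = 14.028 J
Friction removes W_f = μ_k mg d = (0.24)(0.13)(9.81)(2.0) = 0.6121 J
Energy reaching the spring: E = 14.028 − 0.6121 = 13.416 J
At max compression ½kx² = E ⇒ x = √(2E/k) = √(2 × 13.416/1800) = 0.1221 m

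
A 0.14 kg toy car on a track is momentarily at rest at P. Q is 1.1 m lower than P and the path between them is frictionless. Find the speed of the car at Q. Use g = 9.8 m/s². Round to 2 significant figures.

v = 4.6 m/s

By conservation of mechanical energy, mgh = ½mv²
v = √(2gh) = √(2 × 9.8 × 1.1) = √21.560 = 4.643 m/s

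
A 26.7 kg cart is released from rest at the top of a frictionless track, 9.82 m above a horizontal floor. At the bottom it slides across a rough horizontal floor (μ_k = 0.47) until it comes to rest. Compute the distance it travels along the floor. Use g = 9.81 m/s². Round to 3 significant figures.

d = 20.9 m

Energy at the top = energy at the end + work done against friction:
At rest all PE has been dissipated by friction: mgh = μ_k m g d
d = h/μ_k = 9.82/0.47 = 20.89 m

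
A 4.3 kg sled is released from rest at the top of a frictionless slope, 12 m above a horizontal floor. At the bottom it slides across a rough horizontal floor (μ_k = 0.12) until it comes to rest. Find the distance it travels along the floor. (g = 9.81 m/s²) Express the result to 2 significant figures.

d = 100 m

Energy at the top = energy at the end + work done against friction:
At rest all PE has been dissipated by friction: mgh = μ_k m g d
d = h/μ_k = 12/0.12 = 100.0 m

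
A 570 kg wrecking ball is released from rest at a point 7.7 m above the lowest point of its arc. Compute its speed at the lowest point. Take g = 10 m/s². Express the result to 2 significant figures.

v = 12 m/s

Energy conservation between the two points: mgh = ½mv²
v = √(2gh) = √(2 × 10 × 7.7) = √154.00 = 12.41 m/s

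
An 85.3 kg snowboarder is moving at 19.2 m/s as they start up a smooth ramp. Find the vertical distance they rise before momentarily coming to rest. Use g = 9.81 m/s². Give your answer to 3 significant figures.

h = 18.8 m

By energy conservation, ½mv² = mgh
h = v²/(2g) = 19.2²/(2 × 9.81) = 18.79 m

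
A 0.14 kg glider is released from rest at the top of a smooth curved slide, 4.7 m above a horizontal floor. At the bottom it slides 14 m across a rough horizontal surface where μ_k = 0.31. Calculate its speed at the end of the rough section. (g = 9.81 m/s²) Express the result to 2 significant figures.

v = 2.7 m/s

Energy bookkeeping (friction removes W_f = μ_k N d):
mgh = ½mv² + μ_k m g d
W_f = μ_k mg d = (0.31)(0.14)(9.81)(14) = 5.961 J
½mv² = mgh − W_f = 6.4550 − 5.961 = 0.49442 J
v = √(2 × 0.49442/0.14) = 2.658 m/s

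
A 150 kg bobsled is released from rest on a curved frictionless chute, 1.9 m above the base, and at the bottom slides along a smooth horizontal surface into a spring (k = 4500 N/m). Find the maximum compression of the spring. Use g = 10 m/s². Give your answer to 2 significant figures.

x = 1.1 m

Energy conservation (no friction) from release to max compression: mgh = ½kx²
x = √(2mgh/k) = √(2 × 150 × 10 × 1.9 / 4500) = 1.125 m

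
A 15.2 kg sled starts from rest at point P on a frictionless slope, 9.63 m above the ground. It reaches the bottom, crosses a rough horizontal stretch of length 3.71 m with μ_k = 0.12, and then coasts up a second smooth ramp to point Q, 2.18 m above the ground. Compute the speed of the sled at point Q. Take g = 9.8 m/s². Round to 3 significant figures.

Energy at P: mgh₁ = (15.2)(9.8)(9.63) = 1434.5 J
Friction loss: W_f = μ_k mg d = 66.32 J
At Q: ½mv² + mgh₂ = mgh₁ − W_f
½mv² = 1434.5 − 66.32 − 324.73 = 1043.4 J
v = √(2 × 1043.4/15.2) = 11.72 m/s

v = 11.7 m/s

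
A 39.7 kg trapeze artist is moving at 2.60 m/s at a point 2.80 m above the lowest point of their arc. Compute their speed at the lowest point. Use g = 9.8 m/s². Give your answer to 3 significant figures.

v = 7.85 m/s

Equating total energy at the two states: ½mv₀² + mgh = ½mv²
v² = v₀² + 2gh = (2.60)² + 2(9.8)(2.80) = 61.640
v = √61.640 = 7.851 m/s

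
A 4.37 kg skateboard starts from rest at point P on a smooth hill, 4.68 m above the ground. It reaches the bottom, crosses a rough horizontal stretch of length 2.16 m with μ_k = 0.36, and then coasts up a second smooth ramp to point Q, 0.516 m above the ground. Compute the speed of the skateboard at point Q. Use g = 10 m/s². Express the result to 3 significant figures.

v = 8.23 m/s

Energy at P: mgh₁ = (4.37)(10)(4.68) = 204.52 J
Friction loss: W_f = μ_k mg d = 33.98 J
At Q: ½mv² + mgh₂ = mgh₁ − W_f
½mv² = 204.52 − 33.98 − 22.549 = 147.99 J
v = √(2 × 147.99/4.37) = 8.230 m/s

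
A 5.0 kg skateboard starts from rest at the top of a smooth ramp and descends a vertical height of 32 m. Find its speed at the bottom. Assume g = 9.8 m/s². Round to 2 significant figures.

Mechanical energy is conserved (no friction): mgh = ½mv²
v = √(2gh) = √(2 × 9.8 × 32) = √627.20 = 25.04 m/s

v = 25 m/s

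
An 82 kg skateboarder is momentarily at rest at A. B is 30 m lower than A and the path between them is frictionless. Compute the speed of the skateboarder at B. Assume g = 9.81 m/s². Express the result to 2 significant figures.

v = 24 m/s

By conservation of mechanical energy, mgh = ½mv²
The mass cancels from both sides.
v = √(2gh) = √(2 × 9.81 × 30) = √588.60 = 24.26 m/s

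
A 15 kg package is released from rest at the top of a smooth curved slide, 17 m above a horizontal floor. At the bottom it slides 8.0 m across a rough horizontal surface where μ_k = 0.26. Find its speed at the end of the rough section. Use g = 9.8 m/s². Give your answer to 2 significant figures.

Energy at the top = energy at the end + work done against friction:
mgh = ½mv² + μ_k m g d
W_f = μ_k mg d = (0.26)(15)(9.8)(8.0) = 305.8 J
½mv² = mgh − W_f = 2499.0 − 305.8 = 2193.2 J
v = √(2 × 2193.2/15) = 17.10 m/s

v = 17 m/s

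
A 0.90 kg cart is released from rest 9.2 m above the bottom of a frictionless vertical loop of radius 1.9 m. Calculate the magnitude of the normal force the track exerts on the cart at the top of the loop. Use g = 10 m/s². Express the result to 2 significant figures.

Energy from release to top (height 2r): mgh = ½mv_top² + mg(2r)
v_top² = 2g(h − 2r) = 2(10)(9.2 − 3.800) = 108.00 m²/s²
At the top, both N and weight point toward the centre: N + mg = mv_top²/r
N = m(v_top²/r − g) = 0.90(108.00/1.9 − 10) = 42.16 N

N = 42 N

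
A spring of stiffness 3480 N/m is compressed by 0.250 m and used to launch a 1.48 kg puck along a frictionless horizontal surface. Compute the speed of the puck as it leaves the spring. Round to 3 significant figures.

v = 12.1 m/s

Conservation of energy: ½kx² = ½mv²
v = x√(k/m) = 0.250 × √(3480/1.48) = 12.12 m/s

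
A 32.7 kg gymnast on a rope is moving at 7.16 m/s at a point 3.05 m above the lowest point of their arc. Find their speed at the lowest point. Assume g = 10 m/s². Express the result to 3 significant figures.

v = 10.6 m/s

Equating total energy at the two states: ½mv₀² + mgh = ½mv²
v² = v₀² + 2gh = (7.16)² + 2(10)(3.05) = 112.27
v = √112.27 = 10.60 m/s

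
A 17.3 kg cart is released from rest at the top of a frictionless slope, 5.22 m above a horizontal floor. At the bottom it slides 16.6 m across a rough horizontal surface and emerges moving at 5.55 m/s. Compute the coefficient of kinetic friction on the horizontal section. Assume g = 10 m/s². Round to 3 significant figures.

μ_k = 0.222

Energy bookkeeping (friction removes W_f = μ_k N d):
mgh = ½mv² + μ_k m g d
mgh = 903.06 J; ½mv² = 266.44 J
W_f = 903.06 − 266.44 = 636.6 J
μ_k = W_f/(mg·d) = 636.6/(173.0 × 16.6) = 0.2217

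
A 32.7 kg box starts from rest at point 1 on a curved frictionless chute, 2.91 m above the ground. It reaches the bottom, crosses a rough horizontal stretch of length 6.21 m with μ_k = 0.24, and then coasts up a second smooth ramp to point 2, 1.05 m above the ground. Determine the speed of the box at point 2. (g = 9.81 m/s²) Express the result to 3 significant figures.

v = 2.69 m/s

Energy at 1: mgh₁ = (32.7)(9.81)(2.91) = 933.49 J
Friction loss: W_f = μ_k mg d = 478.1 J
At 2: ½mv² + mgh₂ = mgh₁ − W_f
½mv² = 933.49 − 478.1 − 336.83 = 118.56 J
v = √(2 × 118.56/32.7) = 2.693 m/s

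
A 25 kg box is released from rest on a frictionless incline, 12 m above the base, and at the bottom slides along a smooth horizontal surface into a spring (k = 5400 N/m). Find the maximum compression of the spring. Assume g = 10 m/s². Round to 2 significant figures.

x = 1.1 m

Energy conservation (no friction) from release to max compression: mgh = ½kx²
x = √(2mgh/k) = √(2 × 25 × 10 × 12 / 5400) = 1.054 m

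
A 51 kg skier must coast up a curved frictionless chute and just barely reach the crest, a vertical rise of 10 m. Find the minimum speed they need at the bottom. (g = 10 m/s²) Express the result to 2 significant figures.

v = 14 m/s

At the top they are momentarily at rest, so all KE converts to PE: ½mv² = mgh
v = √(2gh) = √(2 × 10 × 10) = 14.14 m/s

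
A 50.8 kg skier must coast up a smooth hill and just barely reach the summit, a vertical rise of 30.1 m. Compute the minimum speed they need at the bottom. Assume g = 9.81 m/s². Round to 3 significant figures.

v = 24.3 m/s

At the top they are momentarily at rest, so all KE converts to PE: ½mv² = mgh
v = √(2gh) = √(2 × 9.81 × 30.1) = 24.30 m/s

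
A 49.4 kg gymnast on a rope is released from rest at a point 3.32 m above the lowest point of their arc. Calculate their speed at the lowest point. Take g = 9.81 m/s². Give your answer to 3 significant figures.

Mechanical energy is conserved (no friction): mgh = ½mv²
v = √(2gh) = √(2 × 9.81 × 3.32) = √65.138 = 8.071 m/s

v = 8.07 m/s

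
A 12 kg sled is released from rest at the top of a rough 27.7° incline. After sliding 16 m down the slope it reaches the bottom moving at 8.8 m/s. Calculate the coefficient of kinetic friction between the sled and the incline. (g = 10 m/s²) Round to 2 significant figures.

Energy balance down the incline: mg L sinθ − ½mv² = μ_k (mg cosθ) L
mgL sinθ = 892.50 J; ½mv² = 464.64 J
W_f = 892.50 − 464.64 = 427.9 J
μ_k = W_f/(mg cosθ · L) = 427.9/(106.2 × 16) = 0.2517

μ_k = 0.25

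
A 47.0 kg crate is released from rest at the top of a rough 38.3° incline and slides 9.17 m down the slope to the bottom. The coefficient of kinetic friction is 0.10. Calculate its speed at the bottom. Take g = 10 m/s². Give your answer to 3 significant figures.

Taking the bottom as reference, mgh = ½mv² + μ_k N L with h = L sinθ, N = mg cosθ:
mgh = mgL sinθ = (47.0)(10)(9.17)sin38.3° = 2671.2 J
W_f = μ_k mg cosθ · L = (0.10)(47.0)(10)cos38.3°·9.17 = 338.2 J
½mv² = 2671.2 − 338.2 = 2333.0 J
v = √(2 × 2333.0/47.0) = 9.964 m/s

v = 9.96 m/s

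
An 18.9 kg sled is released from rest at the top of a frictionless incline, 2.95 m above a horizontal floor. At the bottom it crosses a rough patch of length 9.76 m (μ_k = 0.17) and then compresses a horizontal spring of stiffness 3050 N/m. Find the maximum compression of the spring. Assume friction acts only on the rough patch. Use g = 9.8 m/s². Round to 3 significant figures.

Initial energy: E₁ = mgh = (18.9)(9.8)(2.95) = 546.40 J
Friction removes W_f = μ_k mg d = (0.17)(18.9)(9.8)(9.76) = 307.3 J
Energy reaching the spring: E = 546.40 − 307.3 = 239.08 J
At max compression ½kx² = E ⇒ x = √(2E/k) = √(2 × 239.08/3050) = 0.3959 m

x = 0.396 m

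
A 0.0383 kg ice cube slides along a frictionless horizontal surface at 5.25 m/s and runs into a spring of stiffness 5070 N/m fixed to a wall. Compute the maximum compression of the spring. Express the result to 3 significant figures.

All KE is stored as spring PE at maximum compression: ½mv² = ½kx²
x = v√(m/k) = 5.25 × √(0.0383/5070) = 0.01443 m

x = 0.0144 m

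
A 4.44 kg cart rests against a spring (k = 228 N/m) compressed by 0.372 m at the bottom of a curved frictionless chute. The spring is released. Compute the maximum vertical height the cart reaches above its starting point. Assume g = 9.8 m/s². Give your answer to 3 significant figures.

h = 0.363 m

All spring PE becomes gravitational PE at the highest point: ½kx² = mgh
h = kx²/(2mg) = (228)(0.372)²/(2 × 4.44 × 9.8) = 0.3626 m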